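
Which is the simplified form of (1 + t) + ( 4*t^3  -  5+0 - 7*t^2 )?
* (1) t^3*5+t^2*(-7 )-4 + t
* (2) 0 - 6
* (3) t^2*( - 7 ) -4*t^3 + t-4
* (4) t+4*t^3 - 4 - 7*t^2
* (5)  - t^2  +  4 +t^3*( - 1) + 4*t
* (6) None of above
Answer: 4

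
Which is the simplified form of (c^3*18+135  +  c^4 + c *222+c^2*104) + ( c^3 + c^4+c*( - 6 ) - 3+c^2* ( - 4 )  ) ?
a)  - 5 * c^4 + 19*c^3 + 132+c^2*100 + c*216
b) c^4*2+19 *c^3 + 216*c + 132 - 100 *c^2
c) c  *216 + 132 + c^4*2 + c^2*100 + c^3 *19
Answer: c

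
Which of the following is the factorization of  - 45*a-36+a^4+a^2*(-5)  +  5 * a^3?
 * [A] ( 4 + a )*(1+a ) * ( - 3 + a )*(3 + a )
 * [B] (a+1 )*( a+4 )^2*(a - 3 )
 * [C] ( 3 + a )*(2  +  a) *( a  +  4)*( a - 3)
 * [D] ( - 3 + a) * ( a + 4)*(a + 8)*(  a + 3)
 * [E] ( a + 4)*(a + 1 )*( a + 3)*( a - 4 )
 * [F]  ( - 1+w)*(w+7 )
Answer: A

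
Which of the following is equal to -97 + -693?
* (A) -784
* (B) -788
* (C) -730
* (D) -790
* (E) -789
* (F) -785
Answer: D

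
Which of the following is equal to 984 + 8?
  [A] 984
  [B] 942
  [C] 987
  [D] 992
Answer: D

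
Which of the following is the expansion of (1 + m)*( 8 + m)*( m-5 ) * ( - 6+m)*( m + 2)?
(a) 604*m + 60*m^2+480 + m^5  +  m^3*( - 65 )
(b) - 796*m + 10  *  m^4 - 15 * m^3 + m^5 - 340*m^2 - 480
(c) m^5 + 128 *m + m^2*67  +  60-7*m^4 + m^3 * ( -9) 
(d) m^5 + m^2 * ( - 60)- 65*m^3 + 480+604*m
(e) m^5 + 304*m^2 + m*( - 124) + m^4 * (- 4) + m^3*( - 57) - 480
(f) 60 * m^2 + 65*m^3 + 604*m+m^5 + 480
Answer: a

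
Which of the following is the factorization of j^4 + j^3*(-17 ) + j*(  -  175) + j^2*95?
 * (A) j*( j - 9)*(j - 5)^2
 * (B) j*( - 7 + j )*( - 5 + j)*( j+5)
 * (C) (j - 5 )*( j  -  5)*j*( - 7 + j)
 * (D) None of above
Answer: C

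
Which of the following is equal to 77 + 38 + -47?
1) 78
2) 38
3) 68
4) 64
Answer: 3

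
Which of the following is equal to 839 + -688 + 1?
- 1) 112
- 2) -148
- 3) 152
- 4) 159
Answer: 3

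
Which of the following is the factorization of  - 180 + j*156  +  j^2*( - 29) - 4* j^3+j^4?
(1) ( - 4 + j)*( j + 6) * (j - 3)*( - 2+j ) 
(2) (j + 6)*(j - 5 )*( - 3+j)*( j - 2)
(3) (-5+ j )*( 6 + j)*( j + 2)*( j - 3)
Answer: 2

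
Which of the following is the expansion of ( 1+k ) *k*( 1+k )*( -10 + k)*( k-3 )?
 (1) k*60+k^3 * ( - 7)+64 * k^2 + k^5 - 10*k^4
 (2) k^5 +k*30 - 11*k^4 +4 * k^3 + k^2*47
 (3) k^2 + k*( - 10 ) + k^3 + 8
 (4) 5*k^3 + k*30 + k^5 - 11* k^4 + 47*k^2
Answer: 4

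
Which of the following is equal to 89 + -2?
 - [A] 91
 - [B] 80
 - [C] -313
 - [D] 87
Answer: D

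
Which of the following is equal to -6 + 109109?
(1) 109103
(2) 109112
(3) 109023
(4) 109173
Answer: 1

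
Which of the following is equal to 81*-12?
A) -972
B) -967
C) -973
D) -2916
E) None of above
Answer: A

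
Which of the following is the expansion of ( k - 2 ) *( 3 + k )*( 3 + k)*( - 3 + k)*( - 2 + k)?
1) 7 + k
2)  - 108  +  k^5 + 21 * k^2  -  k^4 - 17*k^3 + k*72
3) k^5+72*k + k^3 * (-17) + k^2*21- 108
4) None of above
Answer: 2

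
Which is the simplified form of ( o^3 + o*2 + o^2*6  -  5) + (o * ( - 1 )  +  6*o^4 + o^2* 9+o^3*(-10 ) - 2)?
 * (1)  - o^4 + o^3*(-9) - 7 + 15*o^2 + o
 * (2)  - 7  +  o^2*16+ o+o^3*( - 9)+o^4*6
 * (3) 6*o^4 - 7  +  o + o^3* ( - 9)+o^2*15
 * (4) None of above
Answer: 3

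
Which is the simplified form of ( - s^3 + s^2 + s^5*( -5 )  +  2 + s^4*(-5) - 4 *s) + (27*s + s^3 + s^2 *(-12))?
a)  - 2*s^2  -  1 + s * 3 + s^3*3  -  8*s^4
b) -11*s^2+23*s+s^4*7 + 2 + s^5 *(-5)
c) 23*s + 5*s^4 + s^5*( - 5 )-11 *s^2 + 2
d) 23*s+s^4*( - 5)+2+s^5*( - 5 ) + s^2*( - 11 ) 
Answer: d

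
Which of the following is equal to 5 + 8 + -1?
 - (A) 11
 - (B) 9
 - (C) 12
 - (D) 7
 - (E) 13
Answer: C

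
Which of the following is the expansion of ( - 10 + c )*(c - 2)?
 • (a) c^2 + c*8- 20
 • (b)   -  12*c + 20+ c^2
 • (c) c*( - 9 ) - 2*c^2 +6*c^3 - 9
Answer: b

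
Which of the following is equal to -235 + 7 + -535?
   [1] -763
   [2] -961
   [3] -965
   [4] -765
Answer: 1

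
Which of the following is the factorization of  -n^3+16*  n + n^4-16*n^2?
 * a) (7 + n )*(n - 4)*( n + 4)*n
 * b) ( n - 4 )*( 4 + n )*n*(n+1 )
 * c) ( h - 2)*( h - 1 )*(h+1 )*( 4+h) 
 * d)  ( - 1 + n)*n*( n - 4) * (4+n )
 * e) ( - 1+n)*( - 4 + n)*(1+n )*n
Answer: d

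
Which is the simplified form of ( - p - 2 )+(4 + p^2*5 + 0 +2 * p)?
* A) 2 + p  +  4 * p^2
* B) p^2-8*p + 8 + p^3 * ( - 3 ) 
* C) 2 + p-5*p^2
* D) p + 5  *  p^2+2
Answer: D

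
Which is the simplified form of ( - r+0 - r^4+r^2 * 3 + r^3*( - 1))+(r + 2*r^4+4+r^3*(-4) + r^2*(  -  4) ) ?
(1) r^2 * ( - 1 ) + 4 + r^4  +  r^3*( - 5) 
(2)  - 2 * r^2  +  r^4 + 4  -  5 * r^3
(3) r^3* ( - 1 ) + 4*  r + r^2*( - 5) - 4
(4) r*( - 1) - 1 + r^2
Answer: 1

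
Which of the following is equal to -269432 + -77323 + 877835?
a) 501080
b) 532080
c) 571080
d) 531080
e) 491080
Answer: d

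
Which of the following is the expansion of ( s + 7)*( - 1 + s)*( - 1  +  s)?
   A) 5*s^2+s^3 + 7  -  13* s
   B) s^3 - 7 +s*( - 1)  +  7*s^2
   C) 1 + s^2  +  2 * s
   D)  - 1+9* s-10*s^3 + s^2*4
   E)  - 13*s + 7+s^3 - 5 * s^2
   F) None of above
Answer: A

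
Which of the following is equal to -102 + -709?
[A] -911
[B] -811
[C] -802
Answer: B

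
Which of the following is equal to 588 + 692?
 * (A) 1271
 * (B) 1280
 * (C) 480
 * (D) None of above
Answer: B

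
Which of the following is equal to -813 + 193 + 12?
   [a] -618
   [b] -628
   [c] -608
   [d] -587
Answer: c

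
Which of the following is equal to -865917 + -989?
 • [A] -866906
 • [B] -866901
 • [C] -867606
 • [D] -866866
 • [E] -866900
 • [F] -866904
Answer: A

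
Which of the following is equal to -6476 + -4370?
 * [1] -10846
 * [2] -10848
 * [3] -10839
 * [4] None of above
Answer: 1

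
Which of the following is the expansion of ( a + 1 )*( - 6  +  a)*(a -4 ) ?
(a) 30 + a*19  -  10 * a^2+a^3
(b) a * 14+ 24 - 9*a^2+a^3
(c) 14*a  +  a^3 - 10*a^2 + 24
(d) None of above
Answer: b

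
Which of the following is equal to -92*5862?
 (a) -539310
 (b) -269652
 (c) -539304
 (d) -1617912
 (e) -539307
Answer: c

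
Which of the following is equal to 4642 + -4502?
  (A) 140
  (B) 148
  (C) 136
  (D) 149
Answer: A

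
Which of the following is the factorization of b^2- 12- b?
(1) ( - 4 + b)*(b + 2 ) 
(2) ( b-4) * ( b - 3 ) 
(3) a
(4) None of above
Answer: 4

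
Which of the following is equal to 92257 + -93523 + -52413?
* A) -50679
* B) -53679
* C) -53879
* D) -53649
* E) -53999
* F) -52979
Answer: B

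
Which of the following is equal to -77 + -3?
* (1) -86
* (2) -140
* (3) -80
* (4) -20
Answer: 3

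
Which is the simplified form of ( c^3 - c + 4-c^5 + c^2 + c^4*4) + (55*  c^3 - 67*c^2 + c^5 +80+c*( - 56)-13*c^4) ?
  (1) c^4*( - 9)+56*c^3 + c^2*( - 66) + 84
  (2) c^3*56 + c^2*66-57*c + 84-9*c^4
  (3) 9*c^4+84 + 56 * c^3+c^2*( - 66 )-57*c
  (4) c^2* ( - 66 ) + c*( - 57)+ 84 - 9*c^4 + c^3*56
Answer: 4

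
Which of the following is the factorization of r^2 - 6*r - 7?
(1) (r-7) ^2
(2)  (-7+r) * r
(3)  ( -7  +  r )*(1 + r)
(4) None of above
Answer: 3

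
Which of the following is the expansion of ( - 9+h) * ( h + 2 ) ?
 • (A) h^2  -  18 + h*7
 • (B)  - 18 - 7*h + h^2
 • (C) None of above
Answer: B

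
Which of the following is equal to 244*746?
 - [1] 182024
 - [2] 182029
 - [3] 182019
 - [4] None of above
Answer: 1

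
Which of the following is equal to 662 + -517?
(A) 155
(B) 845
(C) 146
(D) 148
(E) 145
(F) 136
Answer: E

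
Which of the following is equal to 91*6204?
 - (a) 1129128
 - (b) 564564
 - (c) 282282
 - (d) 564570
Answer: b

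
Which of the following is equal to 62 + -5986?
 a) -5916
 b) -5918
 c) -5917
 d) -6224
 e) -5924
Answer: e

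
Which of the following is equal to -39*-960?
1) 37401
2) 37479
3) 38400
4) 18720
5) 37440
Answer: 5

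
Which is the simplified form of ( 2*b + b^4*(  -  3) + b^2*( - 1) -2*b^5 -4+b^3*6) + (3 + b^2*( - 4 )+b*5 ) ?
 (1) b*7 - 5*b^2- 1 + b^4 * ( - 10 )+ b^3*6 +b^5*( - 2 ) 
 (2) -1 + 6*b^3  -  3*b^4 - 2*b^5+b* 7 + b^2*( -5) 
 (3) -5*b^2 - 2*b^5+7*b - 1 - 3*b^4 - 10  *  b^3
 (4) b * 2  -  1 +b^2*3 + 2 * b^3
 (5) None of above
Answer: 2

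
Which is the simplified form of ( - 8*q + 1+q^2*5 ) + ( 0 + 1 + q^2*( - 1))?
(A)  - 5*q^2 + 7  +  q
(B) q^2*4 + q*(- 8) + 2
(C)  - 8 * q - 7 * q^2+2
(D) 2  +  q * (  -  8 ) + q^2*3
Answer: B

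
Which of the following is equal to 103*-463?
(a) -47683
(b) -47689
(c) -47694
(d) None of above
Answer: b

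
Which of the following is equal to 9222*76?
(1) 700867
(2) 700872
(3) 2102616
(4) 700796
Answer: 2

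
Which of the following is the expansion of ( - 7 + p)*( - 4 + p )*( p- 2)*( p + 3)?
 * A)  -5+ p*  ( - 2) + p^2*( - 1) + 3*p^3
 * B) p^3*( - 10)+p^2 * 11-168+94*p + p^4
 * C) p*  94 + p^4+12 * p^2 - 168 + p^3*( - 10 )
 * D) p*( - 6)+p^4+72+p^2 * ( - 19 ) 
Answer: B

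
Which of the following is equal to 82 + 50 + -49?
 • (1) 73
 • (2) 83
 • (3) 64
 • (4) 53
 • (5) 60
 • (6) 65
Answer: 2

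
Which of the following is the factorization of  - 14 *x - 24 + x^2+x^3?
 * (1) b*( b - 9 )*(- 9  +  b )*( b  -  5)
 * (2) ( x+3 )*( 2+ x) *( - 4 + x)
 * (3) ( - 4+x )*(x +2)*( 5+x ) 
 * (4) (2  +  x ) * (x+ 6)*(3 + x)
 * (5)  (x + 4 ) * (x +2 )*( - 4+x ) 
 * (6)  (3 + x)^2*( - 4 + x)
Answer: 2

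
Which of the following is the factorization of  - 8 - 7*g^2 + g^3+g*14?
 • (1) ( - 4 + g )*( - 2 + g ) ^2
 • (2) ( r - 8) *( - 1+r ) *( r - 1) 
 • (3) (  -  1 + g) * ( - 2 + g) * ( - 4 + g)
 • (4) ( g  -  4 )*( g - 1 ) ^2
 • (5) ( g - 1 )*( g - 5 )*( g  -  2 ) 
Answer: 3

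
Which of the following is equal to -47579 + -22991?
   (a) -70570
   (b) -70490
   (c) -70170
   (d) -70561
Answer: a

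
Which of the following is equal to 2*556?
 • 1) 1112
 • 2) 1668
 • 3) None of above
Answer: 1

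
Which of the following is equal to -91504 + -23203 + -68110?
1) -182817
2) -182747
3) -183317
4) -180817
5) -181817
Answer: 1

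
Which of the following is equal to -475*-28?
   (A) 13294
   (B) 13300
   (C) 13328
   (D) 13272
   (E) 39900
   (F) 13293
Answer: B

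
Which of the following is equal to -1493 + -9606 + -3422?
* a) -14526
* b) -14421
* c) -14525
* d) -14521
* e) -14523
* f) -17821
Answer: d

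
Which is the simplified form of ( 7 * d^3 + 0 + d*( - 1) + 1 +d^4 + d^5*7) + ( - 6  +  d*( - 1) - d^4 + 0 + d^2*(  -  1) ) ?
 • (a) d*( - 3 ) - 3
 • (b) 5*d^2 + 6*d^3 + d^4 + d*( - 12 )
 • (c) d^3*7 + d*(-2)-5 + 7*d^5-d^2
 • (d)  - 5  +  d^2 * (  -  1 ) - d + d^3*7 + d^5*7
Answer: c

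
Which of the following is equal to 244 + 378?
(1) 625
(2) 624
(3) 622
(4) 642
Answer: 3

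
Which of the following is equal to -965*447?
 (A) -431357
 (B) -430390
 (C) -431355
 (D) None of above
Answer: C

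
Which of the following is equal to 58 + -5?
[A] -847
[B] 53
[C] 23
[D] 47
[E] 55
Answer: B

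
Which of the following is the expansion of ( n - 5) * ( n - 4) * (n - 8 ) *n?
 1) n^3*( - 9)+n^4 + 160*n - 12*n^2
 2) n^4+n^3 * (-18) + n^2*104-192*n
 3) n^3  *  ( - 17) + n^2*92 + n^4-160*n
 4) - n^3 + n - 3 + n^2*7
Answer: 3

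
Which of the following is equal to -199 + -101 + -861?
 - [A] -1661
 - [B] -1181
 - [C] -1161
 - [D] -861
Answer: C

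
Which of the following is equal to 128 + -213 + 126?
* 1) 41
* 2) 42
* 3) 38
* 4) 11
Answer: 1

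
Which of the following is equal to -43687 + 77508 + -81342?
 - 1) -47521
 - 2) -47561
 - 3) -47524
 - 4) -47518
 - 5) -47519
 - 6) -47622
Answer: 1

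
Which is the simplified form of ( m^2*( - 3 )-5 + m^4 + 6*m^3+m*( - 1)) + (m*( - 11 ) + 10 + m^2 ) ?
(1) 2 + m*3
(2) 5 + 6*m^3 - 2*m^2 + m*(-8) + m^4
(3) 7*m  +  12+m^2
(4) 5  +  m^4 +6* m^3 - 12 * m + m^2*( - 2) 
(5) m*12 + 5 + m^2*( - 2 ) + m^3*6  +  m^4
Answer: 4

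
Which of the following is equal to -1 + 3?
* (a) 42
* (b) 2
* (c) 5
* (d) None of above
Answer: b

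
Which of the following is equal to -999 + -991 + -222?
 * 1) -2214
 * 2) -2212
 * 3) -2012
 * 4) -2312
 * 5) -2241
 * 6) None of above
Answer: 2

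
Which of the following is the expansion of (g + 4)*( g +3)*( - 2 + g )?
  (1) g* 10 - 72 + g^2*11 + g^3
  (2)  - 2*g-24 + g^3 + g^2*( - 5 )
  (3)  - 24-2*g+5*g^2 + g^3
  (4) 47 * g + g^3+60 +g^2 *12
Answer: 3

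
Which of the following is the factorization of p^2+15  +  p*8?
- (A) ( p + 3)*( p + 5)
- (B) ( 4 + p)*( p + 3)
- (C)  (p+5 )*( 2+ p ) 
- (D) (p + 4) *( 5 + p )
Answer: A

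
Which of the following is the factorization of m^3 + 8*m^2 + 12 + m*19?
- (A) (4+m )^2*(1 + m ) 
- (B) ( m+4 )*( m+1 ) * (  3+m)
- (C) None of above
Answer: B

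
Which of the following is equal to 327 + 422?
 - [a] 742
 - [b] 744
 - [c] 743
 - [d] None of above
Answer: d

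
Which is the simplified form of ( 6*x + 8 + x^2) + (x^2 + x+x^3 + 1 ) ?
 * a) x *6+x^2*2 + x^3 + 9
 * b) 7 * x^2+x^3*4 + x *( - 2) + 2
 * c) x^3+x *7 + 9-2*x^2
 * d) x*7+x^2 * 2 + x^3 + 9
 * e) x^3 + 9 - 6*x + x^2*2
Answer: d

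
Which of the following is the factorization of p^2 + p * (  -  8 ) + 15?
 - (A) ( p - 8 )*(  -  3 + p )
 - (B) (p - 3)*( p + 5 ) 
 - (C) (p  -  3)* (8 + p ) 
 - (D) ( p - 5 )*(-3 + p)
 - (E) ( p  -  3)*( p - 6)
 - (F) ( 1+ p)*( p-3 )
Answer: D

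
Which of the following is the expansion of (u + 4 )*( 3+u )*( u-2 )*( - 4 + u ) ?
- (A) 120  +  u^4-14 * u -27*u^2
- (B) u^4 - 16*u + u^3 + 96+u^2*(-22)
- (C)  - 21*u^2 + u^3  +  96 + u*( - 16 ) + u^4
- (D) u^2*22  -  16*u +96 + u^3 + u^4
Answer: B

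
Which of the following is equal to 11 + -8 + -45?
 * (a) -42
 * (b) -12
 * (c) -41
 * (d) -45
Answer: a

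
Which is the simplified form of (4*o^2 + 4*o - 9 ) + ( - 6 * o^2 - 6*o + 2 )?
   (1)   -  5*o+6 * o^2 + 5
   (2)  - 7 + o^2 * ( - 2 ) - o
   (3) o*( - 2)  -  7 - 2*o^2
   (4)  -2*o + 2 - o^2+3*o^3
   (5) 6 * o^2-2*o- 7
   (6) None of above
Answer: 3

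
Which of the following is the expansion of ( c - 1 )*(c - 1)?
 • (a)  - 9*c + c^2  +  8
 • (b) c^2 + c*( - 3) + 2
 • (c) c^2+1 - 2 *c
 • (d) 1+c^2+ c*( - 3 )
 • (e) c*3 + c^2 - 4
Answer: c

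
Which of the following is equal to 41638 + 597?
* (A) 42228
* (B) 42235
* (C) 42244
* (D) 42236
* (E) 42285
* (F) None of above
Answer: B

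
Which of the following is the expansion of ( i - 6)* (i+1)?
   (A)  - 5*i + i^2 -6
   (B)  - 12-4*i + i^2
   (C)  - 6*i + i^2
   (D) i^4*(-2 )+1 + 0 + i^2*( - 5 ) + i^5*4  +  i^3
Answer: A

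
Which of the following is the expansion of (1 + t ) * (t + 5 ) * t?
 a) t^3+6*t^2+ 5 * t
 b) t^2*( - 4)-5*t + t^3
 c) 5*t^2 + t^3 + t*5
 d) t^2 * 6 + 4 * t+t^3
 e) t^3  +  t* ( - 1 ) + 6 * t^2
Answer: a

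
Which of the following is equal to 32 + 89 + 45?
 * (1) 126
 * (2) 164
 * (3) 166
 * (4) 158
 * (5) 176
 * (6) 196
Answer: 3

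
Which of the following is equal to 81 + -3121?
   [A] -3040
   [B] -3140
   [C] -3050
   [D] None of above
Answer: A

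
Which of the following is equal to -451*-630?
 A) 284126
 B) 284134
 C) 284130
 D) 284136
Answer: C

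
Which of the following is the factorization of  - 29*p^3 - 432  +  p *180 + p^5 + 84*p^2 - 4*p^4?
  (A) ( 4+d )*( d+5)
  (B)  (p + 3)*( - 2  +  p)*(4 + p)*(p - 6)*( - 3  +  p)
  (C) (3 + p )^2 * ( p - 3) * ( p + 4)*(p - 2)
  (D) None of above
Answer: B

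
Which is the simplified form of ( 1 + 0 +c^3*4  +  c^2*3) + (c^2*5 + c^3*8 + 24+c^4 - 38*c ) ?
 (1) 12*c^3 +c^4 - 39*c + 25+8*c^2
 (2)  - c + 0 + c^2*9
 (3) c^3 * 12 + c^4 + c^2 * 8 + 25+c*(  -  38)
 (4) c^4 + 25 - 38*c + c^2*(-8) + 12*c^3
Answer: 3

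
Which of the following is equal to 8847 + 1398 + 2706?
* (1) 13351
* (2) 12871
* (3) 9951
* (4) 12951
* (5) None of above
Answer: 4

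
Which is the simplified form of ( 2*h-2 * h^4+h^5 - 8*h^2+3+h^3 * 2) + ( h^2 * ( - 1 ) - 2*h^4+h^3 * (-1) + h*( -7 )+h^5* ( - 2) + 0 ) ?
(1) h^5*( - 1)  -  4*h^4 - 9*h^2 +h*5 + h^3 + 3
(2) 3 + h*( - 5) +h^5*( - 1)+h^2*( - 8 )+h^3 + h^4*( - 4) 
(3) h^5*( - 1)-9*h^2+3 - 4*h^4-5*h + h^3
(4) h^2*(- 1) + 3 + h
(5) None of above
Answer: 3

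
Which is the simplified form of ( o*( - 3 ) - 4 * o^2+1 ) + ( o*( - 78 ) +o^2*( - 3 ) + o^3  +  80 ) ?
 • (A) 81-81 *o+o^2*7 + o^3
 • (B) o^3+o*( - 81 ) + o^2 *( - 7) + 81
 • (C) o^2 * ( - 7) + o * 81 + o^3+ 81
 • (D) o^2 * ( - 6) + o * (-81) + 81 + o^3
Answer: B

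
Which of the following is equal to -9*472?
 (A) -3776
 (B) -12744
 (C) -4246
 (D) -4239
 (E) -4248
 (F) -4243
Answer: E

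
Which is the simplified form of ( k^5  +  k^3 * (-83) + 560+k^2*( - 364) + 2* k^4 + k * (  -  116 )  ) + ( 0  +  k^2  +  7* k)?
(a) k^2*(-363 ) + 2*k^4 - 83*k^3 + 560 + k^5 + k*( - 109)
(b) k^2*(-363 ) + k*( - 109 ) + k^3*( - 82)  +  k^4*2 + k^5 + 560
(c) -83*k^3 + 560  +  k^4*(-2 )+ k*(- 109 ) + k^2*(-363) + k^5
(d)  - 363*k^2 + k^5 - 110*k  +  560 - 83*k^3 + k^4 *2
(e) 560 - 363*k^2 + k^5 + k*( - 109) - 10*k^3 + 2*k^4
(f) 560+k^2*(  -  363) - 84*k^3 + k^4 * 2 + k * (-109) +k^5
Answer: a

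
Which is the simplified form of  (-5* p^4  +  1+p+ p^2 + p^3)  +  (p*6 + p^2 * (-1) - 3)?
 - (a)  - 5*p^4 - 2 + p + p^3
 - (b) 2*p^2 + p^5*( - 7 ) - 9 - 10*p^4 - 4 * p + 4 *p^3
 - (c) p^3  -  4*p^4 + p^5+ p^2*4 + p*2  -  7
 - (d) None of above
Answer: d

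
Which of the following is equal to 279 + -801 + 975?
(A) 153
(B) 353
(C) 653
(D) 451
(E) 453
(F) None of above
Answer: E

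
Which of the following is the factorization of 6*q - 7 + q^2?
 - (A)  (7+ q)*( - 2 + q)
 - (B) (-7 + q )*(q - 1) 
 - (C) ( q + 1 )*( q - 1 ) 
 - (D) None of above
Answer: D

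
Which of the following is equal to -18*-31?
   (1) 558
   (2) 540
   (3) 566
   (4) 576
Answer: 1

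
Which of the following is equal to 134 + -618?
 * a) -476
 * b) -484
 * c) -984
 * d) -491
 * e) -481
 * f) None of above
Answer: b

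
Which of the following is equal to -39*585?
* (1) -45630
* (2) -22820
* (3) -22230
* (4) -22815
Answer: 4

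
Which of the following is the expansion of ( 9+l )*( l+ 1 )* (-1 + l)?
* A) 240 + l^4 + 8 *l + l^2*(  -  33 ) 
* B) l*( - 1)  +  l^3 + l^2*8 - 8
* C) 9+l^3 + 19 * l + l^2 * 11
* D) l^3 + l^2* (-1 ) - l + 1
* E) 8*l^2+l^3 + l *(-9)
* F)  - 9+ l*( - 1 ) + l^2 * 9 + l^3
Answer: F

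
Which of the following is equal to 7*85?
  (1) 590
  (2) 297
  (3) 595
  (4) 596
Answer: 3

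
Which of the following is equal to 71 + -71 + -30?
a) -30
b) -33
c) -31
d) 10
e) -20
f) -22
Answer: a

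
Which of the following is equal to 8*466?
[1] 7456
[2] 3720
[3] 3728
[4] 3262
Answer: 3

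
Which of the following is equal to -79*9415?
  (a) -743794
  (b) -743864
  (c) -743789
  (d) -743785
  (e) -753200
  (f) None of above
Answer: d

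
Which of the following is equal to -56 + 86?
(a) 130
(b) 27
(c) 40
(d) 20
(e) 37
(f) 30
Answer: f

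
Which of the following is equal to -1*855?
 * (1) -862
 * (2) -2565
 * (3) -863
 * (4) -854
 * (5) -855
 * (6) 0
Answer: 5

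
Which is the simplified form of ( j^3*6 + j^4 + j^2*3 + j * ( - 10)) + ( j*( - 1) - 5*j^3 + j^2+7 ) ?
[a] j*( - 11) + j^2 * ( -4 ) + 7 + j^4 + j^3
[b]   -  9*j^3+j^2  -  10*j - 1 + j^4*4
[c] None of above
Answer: c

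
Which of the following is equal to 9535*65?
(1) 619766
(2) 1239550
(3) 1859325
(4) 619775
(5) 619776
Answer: 4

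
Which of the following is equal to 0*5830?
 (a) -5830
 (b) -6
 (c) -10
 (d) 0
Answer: d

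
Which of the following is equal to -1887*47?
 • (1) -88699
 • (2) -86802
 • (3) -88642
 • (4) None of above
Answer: 4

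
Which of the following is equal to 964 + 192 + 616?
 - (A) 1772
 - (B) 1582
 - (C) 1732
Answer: A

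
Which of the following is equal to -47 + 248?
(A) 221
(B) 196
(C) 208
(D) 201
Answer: D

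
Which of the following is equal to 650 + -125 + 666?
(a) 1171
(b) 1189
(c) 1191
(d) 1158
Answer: c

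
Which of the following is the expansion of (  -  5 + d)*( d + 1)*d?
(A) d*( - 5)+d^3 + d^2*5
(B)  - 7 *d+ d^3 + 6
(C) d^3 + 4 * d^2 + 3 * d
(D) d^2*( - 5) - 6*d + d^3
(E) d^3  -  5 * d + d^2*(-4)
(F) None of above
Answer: E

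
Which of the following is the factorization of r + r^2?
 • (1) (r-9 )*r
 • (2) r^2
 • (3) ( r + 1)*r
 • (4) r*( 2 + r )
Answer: 3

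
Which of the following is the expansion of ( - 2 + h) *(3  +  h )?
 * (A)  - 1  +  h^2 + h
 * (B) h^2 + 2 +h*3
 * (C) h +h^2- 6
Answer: C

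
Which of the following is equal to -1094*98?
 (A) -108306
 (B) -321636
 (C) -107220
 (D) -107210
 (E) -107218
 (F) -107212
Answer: F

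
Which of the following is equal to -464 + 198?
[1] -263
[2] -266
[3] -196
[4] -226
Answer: 2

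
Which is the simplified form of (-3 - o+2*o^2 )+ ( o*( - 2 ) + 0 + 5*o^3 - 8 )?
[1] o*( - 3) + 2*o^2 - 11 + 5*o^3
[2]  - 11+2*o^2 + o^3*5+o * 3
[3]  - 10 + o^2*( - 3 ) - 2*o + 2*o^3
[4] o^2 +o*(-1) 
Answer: 1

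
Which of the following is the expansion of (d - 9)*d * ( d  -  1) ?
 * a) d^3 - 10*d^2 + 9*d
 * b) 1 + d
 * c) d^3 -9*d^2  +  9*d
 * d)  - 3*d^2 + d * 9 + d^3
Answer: a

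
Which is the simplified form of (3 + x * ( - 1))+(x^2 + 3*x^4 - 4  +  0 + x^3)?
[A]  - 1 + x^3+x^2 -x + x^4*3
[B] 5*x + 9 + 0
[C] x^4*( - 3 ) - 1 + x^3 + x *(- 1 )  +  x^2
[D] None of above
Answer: A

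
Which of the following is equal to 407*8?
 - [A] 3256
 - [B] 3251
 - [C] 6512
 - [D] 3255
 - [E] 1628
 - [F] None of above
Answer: A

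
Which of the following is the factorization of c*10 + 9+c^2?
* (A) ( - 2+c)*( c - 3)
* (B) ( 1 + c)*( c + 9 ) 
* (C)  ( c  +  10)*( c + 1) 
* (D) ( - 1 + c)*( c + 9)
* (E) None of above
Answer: B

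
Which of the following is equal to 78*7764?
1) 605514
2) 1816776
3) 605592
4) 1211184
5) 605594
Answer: 3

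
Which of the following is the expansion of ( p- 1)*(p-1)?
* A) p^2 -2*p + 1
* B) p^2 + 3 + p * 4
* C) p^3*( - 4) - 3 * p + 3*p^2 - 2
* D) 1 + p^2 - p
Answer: A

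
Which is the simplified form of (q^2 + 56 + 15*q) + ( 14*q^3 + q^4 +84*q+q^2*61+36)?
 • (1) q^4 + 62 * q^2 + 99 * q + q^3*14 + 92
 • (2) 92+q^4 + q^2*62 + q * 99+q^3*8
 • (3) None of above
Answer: 1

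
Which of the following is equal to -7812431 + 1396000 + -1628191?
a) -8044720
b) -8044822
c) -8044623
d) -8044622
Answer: d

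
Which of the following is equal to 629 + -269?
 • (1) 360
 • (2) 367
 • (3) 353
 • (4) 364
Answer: 1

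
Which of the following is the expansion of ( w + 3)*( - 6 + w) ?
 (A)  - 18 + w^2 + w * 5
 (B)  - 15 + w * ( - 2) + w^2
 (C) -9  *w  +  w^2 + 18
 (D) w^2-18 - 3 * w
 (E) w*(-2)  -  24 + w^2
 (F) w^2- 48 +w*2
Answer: D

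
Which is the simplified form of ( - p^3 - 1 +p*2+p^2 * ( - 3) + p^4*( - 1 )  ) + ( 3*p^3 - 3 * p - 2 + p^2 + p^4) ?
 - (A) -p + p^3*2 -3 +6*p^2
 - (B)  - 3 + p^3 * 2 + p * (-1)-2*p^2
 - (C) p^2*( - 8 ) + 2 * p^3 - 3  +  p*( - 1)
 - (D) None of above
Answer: B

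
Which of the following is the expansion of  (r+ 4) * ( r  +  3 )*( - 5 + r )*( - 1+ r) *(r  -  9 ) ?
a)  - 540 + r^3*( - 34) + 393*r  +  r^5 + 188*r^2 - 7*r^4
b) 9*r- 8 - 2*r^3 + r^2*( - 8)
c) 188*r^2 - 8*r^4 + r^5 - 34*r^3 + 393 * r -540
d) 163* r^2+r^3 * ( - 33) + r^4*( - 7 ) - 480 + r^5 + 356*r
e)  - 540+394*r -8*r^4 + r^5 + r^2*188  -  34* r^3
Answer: c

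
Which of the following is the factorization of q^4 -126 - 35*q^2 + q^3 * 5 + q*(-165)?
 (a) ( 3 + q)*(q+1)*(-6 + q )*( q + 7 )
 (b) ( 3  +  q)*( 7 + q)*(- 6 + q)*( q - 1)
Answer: a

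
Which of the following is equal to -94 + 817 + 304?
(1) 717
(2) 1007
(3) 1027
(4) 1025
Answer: 3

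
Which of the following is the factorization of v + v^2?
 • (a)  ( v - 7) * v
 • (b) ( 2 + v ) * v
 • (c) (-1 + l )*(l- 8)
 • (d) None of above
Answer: d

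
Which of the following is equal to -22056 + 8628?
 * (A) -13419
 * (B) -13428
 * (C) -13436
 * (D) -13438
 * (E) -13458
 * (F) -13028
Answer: B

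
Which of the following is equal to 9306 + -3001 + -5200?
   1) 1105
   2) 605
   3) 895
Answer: 1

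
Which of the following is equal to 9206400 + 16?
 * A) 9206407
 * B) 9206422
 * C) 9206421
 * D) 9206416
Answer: D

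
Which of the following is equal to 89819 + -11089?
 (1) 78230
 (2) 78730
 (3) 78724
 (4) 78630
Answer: 2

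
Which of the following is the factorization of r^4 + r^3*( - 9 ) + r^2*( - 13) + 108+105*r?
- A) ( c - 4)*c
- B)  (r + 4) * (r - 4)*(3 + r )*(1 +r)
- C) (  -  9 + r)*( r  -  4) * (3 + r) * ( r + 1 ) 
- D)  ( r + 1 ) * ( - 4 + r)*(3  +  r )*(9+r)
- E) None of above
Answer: C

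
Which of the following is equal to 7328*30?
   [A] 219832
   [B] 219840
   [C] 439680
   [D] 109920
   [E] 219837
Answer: B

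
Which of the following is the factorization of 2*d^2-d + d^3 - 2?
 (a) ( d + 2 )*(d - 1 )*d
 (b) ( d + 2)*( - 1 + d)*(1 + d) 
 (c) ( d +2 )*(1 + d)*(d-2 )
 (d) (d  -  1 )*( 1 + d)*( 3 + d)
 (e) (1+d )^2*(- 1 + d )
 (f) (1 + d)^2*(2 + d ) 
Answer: b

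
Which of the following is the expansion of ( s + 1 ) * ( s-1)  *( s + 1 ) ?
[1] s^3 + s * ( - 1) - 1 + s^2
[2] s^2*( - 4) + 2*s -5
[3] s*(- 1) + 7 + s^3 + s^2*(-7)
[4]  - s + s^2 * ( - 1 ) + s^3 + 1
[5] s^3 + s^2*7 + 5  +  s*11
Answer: 1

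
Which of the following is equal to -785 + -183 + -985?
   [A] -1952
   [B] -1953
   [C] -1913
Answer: B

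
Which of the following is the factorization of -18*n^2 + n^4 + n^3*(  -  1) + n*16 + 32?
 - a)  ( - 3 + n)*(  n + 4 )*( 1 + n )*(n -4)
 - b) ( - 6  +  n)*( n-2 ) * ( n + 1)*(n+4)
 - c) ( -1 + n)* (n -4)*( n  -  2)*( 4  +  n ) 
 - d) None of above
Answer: d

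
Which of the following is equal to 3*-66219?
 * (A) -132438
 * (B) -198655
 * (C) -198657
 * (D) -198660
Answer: C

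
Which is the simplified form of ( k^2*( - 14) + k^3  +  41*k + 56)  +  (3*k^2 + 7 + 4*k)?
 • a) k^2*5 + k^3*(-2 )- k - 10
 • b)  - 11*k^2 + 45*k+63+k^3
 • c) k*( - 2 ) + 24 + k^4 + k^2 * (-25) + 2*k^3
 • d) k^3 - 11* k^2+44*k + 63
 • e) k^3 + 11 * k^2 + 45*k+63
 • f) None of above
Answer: b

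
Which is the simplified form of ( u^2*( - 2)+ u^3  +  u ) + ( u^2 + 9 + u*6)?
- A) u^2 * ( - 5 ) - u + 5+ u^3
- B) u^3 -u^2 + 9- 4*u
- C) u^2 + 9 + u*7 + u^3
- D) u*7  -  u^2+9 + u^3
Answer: D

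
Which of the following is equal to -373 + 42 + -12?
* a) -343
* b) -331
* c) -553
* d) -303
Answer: a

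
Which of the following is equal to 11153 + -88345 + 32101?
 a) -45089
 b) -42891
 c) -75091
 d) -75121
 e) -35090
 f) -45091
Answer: f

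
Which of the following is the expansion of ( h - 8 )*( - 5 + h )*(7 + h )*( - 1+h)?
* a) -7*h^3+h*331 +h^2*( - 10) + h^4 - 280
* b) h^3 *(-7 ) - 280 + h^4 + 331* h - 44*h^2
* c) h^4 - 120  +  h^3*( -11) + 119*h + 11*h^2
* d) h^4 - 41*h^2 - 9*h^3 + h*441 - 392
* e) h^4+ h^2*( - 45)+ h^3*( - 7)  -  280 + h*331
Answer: e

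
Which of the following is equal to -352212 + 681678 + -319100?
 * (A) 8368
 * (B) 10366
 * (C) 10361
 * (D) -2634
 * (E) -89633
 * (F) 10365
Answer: B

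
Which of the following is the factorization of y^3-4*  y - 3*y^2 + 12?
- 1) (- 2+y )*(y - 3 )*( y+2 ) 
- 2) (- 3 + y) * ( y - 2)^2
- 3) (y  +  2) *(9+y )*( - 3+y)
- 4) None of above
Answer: 1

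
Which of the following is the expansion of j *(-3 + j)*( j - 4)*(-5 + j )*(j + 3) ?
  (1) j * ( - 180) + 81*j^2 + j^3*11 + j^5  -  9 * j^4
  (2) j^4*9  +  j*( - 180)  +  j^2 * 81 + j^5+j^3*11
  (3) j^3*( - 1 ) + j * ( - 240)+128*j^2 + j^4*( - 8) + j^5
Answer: 1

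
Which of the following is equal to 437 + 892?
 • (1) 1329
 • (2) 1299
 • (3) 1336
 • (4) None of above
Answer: 1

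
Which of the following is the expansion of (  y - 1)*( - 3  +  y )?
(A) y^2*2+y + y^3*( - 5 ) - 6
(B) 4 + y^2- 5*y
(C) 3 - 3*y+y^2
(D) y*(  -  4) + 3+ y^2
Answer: D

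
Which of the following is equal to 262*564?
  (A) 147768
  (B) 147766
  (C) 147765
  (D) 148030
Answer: A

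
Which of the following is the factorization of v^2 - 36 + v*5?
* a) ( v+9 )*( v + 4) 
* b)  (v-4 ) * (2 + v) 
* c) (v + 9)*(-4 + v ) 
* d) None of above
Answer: c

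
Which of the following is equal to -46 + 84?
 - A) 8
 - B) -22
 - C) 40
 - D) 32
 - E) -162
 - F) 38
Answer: F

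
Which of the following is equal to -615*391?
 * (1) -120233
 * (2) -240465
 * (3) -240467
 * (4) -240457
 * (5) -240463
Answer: 2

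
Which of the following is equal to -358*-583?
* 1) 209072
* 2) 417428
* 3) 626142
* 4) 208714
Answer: 4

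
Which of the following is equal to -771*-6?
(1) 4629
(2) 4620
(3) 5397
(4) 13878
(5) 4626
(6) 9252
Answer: 5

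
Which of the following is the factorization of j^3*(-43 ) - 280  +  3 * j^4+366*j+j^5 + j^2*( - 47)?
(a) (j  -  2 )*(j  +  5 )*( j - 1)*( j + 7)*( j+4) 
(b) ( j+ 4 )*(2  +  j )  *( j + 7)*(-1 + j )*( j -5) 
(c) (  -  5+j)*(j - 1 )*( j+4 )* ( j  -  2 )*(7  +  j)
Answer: c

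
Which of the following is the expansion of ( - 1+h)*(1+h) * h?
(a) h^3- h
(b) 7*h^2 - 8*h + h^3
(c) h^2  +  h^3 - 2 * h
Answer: a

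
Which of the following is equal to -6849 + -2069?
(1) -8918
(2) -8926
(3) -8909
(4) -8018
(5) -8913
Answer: 1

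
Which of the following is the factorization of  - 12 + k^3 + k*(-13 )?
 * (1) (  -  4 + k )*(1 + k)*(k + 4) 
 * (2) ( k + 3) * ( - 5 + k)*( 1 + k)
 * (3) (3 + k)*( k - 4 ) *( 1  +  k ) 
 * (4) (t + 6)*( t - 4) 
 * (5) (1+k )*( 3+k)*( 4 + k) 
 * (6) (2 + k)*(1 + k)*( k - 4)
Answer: 3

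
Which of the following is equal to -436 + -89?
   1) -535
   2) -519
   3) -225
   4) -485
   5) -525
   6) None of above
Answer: 5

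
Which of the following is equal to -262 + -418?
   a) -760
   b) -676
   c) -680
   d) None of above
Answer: c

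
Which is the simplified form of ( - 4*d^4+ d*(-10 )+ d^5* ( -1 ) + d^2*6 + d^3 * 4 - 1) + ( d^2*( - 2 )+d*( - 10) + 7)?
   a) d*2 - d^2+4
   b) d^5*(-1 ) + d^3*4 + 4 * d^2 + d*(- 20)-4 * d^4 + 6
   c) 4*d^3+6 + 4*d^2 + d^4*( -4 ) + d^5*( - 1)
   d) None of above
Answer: b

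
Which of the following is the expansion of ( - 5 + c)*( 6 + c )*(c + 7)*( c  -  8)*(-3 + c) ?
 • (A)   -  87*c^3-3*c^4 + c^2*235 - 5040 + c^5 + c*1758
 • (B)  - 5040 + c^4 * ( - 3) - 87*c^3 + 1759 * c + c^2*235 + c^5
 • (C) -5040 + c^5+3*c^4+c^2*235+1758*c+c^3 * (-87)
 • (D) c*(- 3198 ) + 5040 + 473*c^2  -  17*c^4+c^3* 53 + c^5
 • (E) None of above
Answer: A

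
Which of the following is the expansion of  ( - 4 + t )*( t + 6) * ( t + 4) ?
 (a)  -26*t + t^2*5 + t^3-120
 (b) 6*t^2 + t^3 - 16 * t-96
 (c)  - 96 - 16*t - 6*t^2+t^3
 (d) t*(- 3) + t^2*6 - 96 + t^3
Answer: b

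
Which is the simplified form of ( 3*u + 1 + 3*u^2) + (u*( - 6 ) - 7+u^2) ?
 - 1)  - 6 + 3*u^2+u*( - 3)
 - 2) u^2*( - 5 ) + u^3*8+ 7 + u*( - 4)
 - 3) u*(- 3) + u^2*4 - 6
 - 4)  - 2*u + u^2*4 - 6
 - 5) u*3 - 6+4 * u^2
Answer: 3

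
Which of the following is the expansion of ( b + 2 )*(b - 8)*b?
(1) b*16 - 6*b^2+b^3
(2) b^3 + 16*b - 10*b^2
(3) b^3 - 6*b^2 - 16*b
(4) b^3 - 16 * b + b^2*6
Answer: 3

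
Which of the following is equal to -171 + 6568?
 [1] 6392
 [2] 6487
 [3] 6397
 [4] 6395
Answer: 3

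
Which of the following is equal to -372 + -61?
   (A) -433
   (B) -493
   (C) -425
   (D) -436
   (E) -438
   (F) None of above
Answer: A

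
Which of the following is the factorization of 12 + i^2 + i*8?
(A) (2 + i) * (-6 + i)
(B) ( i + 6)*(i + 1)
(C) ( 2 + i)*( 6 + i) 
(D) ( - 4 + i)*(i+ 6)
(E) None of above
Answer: C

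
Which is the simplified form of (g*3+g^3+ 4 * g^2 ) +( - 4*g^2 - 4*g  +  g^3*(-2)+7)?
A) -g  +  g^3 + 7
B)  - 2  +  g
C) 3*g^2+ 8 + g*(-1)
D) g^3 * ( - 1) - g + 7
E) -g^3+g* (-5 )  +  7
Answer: D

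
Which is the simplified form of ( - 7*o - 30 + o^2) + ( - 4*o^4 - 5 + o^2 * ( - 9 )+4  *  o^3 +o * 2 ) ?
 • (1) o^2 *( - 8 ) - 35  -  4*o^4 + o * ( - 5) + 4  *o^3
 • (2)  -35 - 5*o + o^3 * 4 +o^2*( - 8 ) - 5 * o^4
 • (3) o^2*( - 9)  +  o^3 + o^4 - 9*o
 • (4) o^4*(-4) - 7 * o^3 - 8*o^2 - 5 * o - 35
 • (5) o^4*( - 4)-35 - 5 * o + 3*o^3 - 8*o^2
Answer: 1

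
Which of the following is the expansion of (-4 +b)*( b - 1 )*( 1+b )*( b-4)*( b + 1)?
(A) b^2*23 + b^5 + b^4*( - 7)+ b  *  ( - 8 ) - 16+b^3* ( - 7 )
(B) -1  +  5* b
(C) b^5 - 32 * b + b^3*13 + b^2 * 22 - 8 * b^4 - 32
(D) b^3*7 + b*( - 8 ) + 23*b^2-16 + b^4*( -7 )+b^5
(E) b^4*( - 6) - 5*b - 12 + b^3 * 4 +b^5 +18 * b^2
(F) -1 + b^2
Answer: D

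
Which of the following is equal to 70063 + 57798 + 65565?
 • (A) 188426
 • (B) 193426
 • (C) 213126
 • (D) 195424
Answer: B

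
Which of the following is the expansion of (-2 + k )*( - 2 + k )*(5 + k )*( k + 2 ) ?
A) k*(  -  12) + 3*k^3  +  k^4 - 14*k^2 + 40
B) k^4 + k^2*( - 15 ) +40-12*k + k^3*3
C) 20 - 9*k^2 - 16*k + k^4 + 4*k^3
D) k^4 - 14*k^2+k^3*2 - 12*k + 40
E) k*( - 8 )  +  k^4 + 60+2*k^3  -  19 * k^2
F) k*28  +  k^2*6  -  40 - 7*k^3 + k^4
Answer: A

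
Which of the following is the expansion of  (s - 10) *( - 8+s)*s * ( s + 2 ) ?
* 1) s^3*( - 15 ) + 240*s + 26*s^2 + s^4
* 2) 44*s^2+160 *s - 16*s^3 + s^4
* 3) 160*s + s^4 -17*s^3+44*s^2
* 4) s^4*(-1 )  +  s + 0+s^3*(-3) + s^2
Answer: 2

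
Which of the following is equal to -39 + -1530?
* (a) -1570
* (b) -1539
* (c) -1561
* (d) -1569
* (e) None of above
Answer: d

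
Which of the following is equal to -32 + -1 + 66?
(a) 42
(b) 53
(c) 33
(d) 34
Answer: c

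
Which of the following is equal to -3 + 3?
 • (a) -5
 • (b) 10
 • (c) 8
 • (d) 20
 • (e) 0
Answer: e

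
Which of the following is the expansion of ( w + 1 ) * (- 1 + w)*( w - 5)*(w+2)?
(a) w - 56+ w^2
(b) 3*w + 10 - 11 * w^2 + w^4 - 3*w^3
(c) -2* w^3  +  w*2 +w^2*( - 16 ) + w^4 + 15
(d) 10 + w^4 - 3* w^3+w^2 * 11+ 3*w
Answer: b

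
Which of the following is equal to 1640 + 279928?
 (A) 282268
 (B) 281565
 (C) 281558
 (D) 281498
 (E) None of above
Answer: E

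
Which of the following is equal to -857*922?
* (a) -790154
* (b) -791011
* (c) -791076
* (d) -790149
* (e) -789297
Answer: a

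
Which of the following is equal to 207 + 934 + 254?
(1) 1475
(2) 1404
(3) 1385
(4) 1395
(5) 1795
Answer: 4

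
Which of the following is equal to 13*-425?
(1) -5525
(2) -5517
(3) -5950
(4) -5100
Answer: 1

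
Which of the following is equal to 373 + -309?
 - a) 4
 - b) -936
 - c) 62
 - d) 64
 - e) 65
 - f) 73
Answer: d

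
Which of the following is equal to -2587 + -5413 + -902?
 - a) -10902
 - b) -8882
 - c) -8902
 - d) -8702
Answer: c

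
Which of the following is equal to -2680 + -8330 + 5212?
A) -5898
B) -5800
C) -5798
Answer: C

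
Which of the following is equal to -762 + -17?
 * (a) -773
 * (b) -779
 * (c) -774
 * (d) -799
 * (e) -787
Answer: b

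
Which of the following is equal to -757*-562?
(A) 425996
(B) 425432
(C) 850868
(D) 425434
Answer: D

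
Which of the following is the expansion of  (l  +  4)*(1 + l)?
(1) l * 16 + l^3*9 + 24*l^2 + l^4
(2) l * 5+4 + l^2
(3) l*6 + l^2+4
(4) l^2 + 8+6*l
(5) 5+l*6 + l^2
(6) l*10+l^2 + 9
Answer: 2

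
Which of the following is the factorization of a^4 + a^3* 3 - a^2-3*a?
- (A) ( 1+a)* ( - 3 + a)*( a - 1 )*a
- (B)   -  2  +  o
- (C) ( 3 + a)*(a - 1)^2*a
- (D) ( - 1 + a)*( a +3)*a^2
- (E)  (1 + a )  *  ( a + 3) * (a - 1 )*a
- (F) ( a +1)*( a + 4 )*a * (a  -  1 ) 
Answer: E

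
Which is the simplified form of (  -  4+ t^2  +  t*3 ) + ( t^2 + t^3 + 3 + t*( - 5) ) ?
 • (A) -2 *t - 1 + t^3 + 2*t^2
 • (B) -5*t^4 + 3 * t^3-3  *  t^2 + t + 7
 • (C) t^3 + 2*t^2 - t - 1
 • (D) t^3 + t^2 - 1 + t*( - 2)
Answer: A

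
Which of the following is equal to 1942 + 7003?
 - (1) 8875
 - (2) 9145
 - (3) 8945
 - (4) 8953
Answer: 3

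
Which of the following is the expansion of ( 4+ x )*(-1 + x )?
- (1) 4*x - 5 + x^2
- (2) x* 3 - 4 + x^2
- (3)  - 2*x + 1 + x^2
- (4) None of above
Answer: 2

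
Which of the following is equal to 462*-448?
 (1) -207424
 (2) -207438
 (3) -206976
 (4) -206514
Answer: 3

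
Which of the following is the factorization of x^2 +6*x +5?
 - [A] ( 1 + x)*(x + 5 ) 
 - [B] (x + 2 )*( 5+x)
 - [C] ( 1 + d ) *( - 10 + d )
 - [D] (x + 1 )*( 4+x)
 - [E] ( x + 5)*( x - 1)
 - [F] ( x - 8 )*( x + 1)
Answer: A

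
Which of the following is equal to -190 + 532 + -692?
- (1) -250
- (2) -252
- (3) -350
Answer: 3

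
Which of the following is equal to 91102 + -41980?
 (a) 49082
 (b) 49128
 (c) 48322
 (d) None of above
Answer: d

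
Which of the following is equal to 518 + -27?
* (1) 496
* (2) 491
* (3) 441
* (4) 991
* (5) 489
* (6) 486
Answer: 2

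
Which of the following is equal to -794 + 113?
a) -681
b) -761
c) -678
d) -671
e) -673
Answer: a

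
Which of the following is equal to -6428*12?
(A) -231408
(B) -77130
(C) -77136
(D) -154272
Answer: C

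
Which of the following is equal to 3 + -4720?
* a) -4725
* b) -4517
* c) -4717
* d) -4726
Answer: c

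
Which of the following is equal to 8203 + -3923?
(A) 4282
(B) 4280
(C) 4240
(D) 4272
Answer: B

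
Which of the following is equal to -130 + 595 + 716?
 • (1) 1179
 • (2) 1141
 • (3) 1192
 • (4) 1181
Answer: 4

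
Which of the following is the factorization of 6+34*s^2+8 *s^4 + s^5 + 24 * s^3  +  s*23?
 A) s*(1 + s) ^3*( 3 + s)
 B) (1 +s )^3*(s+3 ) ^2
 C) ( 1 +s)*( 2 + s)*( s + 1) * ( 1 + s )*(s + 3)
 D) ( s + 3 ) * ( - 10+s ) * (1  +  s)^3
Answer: C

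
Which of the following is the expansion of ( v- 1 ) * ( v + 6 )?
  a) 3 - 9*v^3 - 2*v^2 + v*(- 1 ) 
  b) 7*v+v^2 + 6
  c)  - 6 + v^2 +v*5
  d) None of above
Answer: c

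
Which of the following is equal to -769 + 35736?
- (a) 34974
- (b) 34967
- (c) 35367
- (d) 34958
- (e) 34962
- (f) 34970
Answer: b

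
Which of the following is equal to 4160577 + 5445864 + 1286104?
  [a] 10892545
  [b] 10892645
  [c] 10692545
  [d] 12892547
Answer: a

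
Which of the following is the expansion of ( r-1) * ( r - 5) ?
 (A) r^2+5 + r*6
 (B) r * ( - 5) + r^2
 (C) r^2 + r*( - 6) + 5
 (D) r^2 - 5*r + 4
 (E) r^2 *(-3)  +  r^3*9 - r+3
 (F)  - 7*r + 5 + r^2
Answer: C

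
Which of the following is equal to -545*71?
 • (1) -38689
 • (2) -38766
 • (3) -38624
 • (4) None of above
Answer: 4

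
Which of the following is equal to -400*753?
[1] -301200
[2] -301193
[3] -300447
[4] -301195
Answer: 1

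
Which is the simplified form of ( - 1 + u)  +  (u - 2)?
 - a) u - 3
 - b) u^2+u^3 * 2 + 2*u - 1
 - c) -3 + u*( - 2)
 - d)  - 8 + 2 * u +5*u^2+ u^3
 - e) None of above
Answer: e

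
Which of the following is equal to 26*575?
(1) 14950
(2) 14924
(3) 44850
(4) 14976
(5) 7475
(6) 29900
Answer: 1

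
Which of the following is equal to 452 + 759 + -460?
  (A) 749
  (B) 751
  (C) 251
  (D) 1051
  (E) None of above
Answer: B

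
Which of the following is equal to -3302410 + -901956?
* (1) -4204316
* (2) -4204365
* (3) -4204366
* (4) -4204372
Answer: 3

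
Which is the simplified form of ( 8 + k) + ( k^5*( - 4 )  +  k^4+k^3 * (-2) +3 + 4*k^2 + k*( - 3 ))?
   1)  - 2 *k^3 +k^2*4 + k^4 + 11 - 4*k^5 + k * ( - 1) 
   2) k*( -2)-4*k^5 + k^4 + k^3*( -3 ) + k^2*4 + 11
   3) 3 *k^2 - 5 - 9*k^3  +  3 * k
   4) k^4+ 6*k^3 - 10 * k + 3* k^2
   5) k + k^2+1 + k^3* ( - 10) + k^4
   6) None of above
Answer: 6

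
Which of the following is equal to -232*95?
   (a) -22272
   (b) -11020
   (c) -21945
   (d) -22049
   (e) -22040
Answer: e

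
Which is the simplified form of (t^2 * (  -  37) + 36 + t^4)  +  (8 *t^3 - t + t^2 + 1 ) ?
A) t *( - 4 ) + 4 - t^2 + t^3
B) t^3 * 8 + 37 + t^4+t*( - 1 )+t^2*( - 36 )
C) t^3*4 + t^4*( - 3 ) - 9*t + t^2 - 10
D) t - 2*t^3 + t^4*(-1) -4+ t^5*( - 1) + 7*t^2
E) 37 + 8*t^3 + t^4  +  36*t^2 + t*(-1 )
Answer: B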